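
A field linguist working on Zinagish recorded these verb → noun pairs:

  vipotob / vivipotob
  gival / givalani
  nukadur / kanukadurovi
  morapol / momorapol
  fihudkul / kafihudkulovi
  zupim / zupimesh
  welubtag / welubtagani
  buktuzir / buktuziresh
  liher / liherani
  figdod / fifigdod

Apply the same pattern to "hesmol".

gival and morapol both end in -l yet inflect differently (givalani, momorapol), so the final letter is not what conditions the rule; the last vowel is.
"hesmol" has last vowel 'o'. The stems whose last vowel is 'o' (figdod → fifigdod, morapol → momorapol, vipotob → vivipotob) repeat the first consonant+vowel as a prefix.
So hesmol → hehesmol.

hehesmol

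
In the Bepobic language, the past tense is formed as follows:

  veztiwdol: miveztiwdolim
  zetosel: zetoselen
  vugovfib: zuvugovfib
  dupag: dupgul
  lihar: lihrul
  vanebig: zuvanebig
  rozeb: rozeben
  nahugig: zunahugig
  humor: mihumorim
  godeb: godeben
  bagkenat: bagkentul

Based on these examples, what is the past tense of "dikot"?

midikotim

vanebig and dupag both end in -g yet inflect differently (zuvanebig, dupgul), so the final letter is not what conditions the rule; the last vowel is.
"dikot" has last vowel 'o'. The stems whose last vowel is 'o' (veztiwdol → miveztiwdolim, humor → mihumorim) add mi- … -im around the stem.
The other patterns: stems whose last vowel is 'i' add the prefix zu-; stems whose last vowel is 'a' delete the last vowel and add -ul; stems whose last vowel is 'e' add -en.
So dikot → midikotim.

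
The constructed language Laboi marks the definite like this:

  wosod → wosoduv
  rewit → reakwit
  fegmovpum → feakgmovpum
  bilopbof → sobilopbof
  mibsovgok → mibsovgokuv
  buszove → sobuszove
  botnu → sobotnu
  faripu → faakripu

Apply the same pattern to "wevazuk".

botnu and faripu both end in -u yet inflect differently (sobotnu, faakripu), so the final letter is not what conditions the rule; the first letter is.
"wevazuk" begins with w-. The one such stem in the data (wosod → wosoduv) adds -uv, so the same rule applies.
So wevazuk → wevazukuv.

wevazukuv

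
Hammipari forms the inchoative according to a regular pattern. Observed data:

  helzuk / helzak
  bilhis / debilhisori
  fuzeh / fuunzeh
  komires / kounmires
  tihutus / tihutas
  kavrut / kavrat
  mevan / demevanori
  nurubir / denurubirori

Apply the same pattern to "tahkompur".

tahkompar

komires and tihutus both end in -s yet inflect differently (kounmires, tihutas), so the final letter is not what conditions the rule; the last vowel is.
"tahkompur" has last vowel 'u'. The stems whose last vowel is 'u' (helzuk → helzak, tihutus → tihutas, kavrut → kavrat) change the last vowel to 'a'.
So tahkompur → tahkompar.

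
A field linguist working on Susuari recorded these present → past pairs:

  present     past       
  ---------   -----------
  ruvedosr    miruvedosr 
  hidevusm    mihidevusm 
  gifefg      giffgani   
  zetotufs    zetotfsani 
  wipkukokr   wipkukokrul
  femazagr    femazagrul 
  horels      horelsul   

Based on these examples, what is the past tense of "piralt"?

ruvedosr and wipkukokr both end in -r yet inflect differently (miruvedosr, wipkukokrul), so the final letter is not what conditions the rule; the second-to-last letter is.
"piralt" has second-to-last letter 'l'. The one such stem in the data (horels → horelsul) adds -ul, so the same rule applies.
So piralt → piraltul.

piraltul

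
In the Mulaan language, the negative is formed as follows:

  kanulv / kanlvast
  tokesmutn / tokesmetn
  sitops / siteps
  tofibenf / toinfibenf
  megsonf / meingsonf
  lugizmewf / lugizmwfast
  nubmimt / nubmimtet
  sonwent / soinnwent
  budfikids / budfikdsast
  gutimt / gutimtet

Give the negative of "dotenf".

nubmimt and sonwent both end in -t yet inflect differently (nubmimtet, soinnwent), so the final letter is not what conditions the rule; the second-to-last letter is.
"dotenf" has second-to-last letter 'n'. The stems whose second-to-last letter is 'n' (tofibenf → toinfibenf, sonwent → soinnwent, megsonf → meingsonf) insert -in- after the first vowel.
So dotenf → dointenf.

dointenf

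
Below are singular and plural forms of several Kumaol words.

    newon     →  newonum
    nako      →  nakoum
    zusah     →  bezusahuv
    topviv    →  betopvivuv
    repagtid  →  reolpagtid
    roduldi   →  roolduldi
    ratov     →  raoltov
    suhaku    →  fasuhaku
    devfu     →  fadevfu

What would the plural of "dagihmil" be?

"dagihmil" begins with d-. The one such stem in the data (devfu → fadevfu) adds the prefix fa-, so the same rule applies.
The other patterns: stems beginning with n- add -um; stems beginning with t- or z- add be- … -uv around the stem; stems beginning with r- insert -ol- after the first vowel.
So dagihmil → fadagihmil.

fadagihmil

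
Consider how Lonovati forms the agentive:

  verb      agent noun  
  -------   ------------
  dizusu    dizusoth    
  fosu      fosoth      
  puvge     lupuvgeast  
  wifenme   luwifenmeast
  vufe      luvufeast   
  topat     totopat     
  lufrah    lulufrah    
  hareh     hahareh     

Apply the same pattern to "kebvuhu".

puvge and hareh both have last vowel 'e' yet inflect differently (lupuvgeast, hahareh), so the last vowel is not what conditions the rule; the final letter is.
"kebvuhu" ends in -u. The stems ending in -u (dizusu → dizusoth, fosu → fosoth) drop the final letter and add -oth.
The other patterns: stems ending in -e add lu- … -ast around the stem; stems ending in -h or -t repeat the first consonant+vowel as a prefix.
So kebvuhu → kebvuhoth.

kebvuhoth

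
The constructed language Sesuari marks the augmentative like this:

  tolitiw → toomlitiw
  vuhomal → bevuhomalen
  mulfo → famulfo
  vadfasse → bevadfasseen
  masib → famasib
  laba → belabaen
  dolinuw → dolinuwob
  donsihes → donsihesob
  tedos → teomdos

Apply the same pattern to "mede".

famede

"mede" begins with m-. The stems beginning with m- (mulfo → famulfo, masib → famasib) add the prefix fa-.
So mede → famede.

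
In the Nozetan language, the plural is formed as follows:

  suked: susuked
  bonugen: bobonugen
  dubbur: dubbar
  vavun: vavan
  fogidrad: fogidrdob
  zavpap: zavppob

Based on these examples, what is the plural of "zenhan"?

zenhnob

"zenhan" has last vowel 'a'. The stems whose last vowel is 'a' (fogidrad → fogidrdob, zavpap → zavppob) delete the last vowel and add -ob.
So zenhan → zenhnob.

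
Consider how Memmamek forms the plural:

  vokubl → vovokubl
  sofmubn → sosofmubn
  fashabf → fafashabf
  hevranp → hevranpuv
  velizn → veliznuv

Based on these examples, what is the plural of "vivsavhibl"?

vivivsavhibl

sofmubn and velizn both end in -n yet inflect differently (sosofmubn, veliznuv), so the final letter is not what conditions the rule; the second-to-last letter is.
"vivsavhibl" has second-to-last letter 'b'. The stems whose second-to-last letter is 'b' (vokubl → vovokubl, sofmubn → sosofmubn, fashabf → fafashabf) repeat the first consonant+vowel as a prefix.
So vivsavhibl → vivivsavhibl.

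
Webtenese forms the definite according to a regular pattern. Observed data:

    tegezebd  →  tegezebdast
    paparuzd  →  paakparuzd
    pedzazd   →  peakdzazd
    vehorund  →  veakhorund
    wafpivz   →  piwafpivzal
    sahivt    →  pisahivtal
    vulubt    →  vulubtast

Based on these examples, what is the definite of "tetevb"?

"tetevb" has second-to-last letter 'v'. The stems whose second-to-last letter is 'v' (wafpivz → piwafpivzal, sahivt → pisahivtal) add pi- … -al around the stem.
So tetevb → pitetevbal.

pitetevbal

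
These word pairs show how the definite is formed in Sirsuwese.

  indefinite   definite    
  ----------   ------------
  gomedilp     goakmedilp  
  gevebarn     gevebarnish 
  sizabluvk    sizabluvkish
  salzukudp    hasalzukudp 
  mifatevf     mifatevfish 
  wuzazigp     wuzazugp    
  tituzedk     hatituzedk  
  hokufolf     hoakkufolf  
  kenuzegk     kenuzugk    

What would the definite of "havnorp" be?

wuzazigp and gomedilp both end in -p yet inflect differently (wuzazugp, goakmedilp), so the final letter is not what conditions the rule; the second-to-last letter is.
"havnorp" has second-to-last letter 'r'. The one such stem in the data (gevebarn → gevebarnish) adds -ish, so the same rule applies.
The other patterns: stems whose second-to-last letter is 'g' change the last vowel to 'u'; stems whose second-to-last letter is 'l' insert -ak- after the first vowel; stems whose second-to-last letter is 'd' add the prefix ha-.
So havnorp → havnorpish.

havnorpish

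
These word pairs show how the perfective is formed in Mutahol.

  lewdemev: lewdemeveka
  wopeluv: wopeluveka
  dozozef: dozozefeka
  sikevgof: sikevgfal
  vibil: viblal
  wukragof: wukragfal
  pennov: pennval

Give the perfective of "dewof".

dozozef and sikevgof both end in -f yet inflect differently (dozozefeka, sikevgfal), so the final letter is not what conditions the rule; the last vowel is.
"dewof" has last vowel 'o'. The stems whose last vowel is 'o' (sikevgof → sikevgfal, wukragof → wukragfal, pennov → pennval) delete the last vowel and add -al.
So dewof → dewfal.

dewfal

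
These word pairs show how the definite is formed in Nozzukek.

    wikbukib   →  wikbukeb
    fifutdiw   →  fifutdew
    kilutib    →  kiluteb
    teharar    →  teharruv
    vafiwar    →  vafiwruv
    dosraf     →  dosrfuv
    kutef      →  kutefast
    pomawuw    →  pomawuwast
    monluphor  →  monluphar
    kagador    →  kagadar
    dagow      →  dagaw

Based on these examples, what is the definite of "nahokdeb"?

dosraf and kutef both end in -f yet inflect differently (dosrfuv, kutefast), so the final letter is not what conditions the rule; the last vowel is.
"nahokdeb" has last vowel 'e'. The one such stem in the data (kutef → kutefast) adds -ast, so the same rule applies.
The other patterns: stems whose last vowel is 'i' change the last vowel to 'e'; stems whose last vowel is 'a' delete the last vowel and add -uv; stems whose last vowel is 'o' change the last vowel to 'a'.
So nahokdeb → nahokdebast.

nahokdebast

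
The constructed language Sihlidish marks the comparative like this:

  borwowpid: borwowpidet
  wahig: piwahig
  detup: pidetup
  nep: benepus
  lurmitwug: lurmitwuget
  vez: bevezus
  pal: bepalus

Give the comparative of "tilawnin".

tilawninet

nep and detup both end in -p yet inflect differently (benepus, pidetup), so the final letter is not what conditions the rule; the number of vowels is.
"tilawnin" has 3 vowels. The stems with 3 vowels (borwowpid → borwowpidet, lurmitwug → lurmitwuget) add -et.
So tilawnin → tilawninet.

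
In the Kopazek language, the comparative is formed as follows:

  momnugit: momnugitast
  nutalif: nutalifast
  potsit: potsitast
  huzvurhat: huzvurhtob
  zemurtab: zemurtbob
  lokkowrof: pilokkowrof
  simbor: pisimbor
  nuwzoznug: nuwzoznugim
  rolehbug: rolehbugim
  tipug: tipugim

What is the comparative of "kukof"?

"kukof" has last vowel 'o'. The stems whose last vowel is 'o' (lokkowrof → pilokkowrof, simbor → pisimbor) add the prefix pi-.
So kukof → pikukof.

pikukof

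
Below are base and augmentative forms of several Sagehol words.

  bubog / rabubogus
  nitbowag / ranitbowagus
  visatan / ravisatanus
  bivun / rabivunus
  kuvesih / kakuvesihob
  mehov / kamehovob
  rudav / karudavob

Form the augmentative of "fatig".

rafatigus

bubog and mehov both have last vowel 'o' yet inflect differently (rabubogus, kamehovob), so the last vowel is not what conditions the rule; the final letter is.
"fatig" ends in -g. The stems ending in -g (bubog → rabubogus, nitbowag → ranitbowagus) add ra- … -us around the stem.
The other pattern: stems ending in -h or -v add ka- … -ob around the stem.
So fatig → rafatigus.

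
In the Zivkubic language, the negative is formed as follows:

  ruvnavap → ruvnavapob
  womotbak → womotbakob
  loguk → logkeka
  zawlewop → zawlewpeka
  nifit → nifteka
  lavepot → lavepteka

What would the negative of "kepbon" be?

kepbneka

"kepbon" has last vowel 'o'. The stems whose last vowel is 'o' (zawlewop → zawlewpeka, lavepot → lavepteka) delete the last vowel and add -eka.
So kepbon → kepbneka.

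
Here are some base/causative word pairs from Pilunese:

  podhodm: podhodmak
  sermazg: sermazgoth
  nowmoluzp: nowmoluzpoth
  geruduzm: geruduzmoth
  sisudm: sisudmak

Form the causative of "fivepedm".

geruduzm and sisudm both end in -m yet inflect differently (geruduzmoth, sisudmak), so the final letter is not what conditions the rule; the second-to-last letter is.
"fivepedm" has second-to-last letter 'd'. The stems whose second-to-last letter is 'd' (sisudm → sisudmak, podhodm → podhodmak) add -ak.
The other pattern: stems whose second-to-last letter is 'z' add -oth.
So fivepedm → fivepedmak.

fivepedmak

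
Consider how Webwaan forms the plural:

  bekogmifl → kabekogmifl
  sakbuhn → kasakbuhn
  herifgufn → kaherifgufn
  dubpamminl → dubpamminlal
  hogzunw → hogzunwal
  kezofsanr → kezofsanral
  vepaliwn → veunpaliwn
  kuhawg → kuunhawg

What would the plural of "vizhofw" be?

kavizhofw

bekogmifl and dubpamminl both end in -l yet inflect differently (kabekogmifl, dubpamminlal), so the final letter is not what conditions the rule; the second-to-last letter is.
"vizhofw" has second-to-last letter 'f'. The stems whose second-to-last letter is 'f' (bekogmifl → kabekogmifl, herifgufn → kaherifgufn) add the prefix ka-.
The other patterns: stems whose second-to-last letter is 'n' add -al; stems whose second-to-last letter is 'w' insert -un- after the first vowel.
So vizhofw → kavizhofw.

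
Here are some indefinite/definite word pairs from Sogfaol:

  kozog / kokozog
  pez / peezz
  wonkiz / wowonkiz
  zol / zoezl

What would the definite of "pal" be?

paezl

wonkiz and pez both end in -z yet inflect differently (wowonkiz, peezz), so the final letter is not what conditions the rule; the number of vowels is.
"pal" has 1 vowel. The stems with 1 vowel (zol → zoezl, pez → peezz) insert -ez- after the first vowel.
So pal → paezl.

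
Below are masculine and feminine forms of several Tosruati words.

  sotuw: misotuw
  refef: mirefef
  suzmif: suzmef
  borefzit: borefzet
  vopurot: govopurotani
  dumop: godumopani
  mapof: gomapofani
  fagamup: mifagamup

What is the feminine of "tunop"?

gotunopani

dumop and fagamup both end in -p yet inflect differently (godumopani, mifagamup), so the final letter is not what conditions the rule; the last vowel is.
"tunop" has last vowel 'o'. The stems whose last vowel is 'o' (mapof → gomapofani, vopurot → govopurotani, dumop → godumopani) add go- … -ani around the stem.
The other patterns: stems whose last vowel is 'e' or 'u' add the prefix mi-; stems whose last vowel is 'i' change the last vowel to 'e'.
So tunop → gotunopani.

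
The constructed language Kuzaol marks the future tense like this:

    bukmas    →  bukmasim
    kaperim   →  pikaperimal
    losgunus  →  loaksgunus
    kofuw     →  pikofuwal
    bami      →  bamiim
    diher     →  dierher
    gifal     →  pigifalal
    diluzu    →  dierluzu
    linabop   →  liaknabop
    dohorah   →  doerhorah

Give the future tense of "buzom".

buzomim

"buzom" begins with b-. The stems beginning with b- (bami → bamiim, bukmas → bukmasim) add -im.
The other patterns: stems beginning with d- insert -er- after the first vowel; stems beginning with l- insert -ak- after the first vowel; stems beginning with g- or k- add pi- … -al around the stem.
So buzom → buzomim.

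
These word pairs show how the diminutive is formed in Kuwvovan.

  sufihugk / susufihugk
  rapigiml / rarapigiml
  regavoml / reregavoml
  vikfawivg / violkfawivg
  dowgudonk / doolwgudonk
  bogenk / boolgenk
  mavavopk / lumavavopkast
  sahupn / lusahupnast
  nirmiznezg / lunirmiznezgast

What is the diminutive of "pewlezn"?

lupewleznast

"pewlezn" has second-to-last letter 'z'. The one such stem in the data (nirmiznezg → lunirmiznezgast) adds lu- … -ast around the stem, so the same rule applies.
The other patterns: stems whose second-to-last letter is 'g' or 'm' repeat the first consonant+vowel as a prefix; stems whose second-to-last letter is 'n' or 'v' insert -ol- after the first vowel.
So pewlezn → lupewleznast.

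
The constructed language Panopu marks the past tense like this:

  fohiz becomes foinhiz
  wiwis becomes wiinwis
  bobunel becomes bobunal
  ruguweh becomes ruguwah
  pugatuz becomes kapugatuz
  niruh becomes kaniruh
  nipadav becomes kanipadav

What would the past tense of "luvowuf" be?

"luvowuf" has last vowel 'u'. The stems whose last vowel is 'u' (pugatuz → kapugatuz, niruh → kaniruh) add the prefix ka-.
The other patterns: stems whose last vowel is 'i' insert -in- after the first vowel; stems whose last vowel is 'e' change the last vowel to 'a'.
So luvowuf → kaluvowuf.

kaluvowuf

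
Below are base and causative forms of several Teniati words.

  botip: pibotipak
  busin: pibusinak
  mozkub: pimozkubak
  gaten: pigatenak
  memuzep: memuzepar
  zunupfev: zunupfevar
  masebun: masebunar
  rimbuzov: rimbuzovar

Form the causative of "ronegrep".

ronegrepar

botip and memuzep both end in -p yet inflect differently (pibotipak, memuzepar), so the final letter is not what conditions the rule; the number of vowels is.
"ronegrep" has 3 vowels. The stems with 3 vowels (memuzep → memuzepar, zunupfev → zunupfevar, masebun → masebunar) add -ar.
So ronegrep → ronegrepar.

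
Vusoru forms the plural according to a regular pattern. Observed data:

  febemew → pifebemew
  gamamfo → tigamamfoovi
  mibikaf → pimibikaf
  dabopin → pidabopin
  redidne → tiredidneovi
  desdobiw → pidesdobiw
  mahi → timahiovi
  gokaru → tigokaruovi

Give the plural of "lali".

tilaliovi

"lali" ends in a vowel. The stems ending in a vowel (redidne → tiredidneovi, gamamfo → tigamamfoovi, gokaru → tigokaruovi) add ti- … -ovi around the stem.
So lali → tilaliovi.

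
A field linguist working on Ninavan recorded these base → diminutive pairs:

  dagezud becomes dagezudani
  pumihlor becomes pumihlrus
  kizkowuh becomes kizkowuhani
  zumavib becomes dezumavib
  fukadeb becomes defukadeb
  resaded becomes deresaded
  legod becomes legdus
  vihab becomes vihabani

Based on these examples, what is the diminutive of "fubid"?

"fubid" has last vowel 'i'. The one such stem in the data (zumavib → dezumavib) adds the prefix de-, so the same rule applies.
So fubid → defubid.

defubid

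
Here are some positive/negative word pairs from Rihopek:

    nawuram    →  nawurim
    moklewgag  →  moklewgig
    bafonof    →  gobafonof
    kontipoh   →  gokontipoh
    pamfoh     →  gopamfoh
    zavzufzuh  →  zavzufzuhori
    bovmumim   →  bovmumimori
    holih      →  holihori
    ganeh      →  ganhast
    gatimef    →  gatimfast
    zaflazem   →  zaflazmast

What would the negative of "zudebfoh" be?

gozudebfoh

kontipoh and zavzufzuh both end in -h yet inflect differently (gokontipoh, zavzufzuhori), so the final letter is not what conditions the rule; the last vowel is.
"zudebfoh" has last vowel 'o'. The stems whose last vowel is 'o' (bafonof → gobafonof, kontipoh → gokontipoh, pamfoh → gopamfoh) add the prefix go-.
The other patterns: stems whose last vowel is 'a' change the last vowel to 'i'; stems whose last vowel is 'i' or 'u' add -ori; stems whose last vowel is 'e' delete the last vowel and add -ast.
So zudebfoh → gozudebfoh.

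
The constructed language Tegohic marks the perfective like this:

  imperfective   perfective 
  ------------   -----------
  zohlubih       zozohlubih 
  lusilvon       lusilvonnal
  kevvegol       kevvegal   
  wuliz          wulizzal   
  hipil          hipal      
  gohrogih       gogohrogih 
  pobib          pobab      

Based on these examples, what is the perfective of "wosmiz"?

wosmizzal

hipil and gohrogih both have last vowel 'i' yet inflect differently (hipal, gogohrogih), so the last vowel is not what conditions the rule; the final letter is.
"wosmiz" ends in -z. The one such stem in the data (wuliz → wulizzal) doubles the final consonant and adds -al (as does lusilvon), so the same rule applies.
So wosmiz → wosmizzal.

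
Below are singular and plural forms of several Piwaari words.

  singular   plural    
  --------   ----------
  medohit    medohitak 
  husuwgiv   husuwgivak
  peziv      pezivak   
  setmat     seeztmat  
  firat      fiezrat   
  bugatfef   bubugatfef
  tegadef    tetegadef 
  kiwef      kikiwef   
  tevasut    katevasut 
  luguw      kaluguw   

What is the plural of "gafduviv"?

gafduvivak

medohit and setmat both end in -t yet inflect differently (medohitak, seeztmat), so the final letter is not what conditions the rule; the last vowel is.
"gafduviv" has last vowel 'i'. The stems whose last vowel is 'i' (medohit → medohitak, husuwgiv → husuwgivak, peziv → pezivak) add -ak.
The other patterns: stems whose last vowel is 'a' insert -ez- after the first vowel; stems whose last vowel is 'e' repeat the first consonant+vowel as a prefix; stems whose last vowel is 'u' add the prefix ka-.
So gafduviv → gafduvivak.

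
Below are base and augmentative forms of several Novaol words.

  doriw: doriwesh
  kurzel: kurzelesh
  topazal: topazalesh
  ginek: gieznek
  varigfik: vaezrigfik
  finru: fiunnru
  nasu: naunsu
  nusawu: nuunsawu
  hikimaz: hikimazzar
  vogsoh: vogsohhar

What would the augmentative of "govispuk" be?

kurzel and ginek both have last vowel 'e' yet inflect differently (kurzelesh, gieznek), so the last vowel is not what conditions the rule; the final letter is.
"govispuk" ends in -k. The stems ending in -k (ginek → gieznek, varigfik → vaezrigfik) insert -ez- after the first vowel.
The other patterns: stems ending in -l or -w add -esh; stems ending in -u insert -un- after the first vowel; stems ending in -h or -z double the final consonant and add -ar.
So govispuk → goezvispuk.

goezvispuk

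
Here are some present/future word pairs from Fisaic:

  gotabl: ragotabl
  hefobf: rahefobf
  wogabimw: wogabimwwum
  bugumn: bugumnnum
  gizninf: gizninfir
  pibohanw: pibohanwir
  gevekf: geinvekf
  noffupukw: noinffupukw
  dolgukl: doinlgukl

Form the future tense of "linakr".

hefobf and gizninf both end in -f yet inflect differently (rahefobf, gizninfir), so the final letter is not what conditions the rule; the second-to-last letter is.
"linakr" has second-to-last letter 'k'. The stems whose second-to-last letter is 'k' (gevekf → geinvekf, noffupukw → noinffupukw, dolgukl → doinlgukl) insert -in- after the first vowel.
The other patterns: stems whose second-to-last letter is 'b' add the prefix ra-; stems whose second-to-last letter is 'm' double the final consonant and add -um; stems whose second-to-last letter is 'n' add -ir.
So linakr → liinnakr.

liinnakr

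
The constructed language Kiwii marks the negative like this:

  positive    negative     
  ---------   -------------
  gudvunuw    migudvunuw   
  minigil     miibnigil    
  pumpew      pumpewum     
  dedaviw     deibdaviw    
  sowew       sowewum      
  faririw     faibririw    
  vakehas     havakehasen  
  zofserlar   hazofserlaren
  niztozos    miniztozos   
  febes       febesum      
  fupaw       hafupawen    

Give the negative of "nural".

dedaviw and sowew both end in -w yet inflect differently (deibdaviw, sowewum), so the final letter is not what conditions the rule; the last vowel is.
"nural" has last vowel 'a'. The stems whose last vowel is 'a' (fupaw → hafupawen, vakehas → havakehasen, zofserlar → hazofserlaren) add ha- … -en around the stem.
The other patterns: stems whose last vowel is 'i' insert -ib- after the first vowel; stems whose last vowel is 'e' add -um; stems whose last vowel is 'o' or 'u' add the prefix mi-.
So nural → hanuralen.

hanuralen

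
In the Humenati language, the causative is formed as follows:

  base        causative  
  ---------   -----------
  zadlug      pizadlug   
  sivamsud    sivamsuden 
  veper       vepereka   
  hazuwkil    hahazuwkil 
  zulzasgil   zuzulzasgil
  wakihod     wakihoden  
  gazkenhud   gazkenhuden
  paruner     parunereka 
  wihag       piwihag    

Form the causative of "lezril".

zadlug and sivamsud both have last vowel 'u' yet inflect differently (pizadlug, sivamsuden), so the last vowel is not what conditions the rule; the final letter is.
"lezril" ends in -l. The stems ending in -l (hazuwkil → hahazuwkil, zulzasgil → zuzulzasgil) repeat the first consonant+vowel as a prefix.
So lezril → lelezril.

lelezril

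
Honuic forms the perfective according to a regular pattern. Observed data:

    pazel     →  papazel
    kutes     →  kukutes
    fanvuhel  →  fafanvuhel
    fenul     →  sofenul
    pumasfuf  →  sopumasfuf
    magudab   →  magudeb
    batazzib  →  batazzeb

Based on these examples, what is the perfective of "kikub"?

pazel and fenul both end in -l yet inflect differently (papazel, sofenul), so the final letter is not what conditions the rule; the last vowel is.
"kikub" has last vowel 'u'. The stems whose last vowel is 'u' (fenul → sofenul, pumasfuf → sopumasfuf) add the prefix so-.
The other patterns: stems whose last vowel is 'e' repeat the first consonant+vowel as a prefix; stems whose last vowel is 'a' or 'i' change the last vowel to 'e'.
So kikub → sokikub.

sokikub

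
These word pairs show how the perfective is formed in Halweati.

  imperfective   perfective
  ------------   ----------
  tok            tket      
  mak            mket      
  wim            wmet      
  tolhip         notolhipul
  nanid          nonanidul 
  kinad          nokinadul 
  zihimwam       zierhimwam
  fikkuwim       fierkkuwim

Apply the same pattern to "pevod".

wim and zihimwam both end in -m yet inflect differently (wmet, zierhimwam), so the final letter is not what conditions the rule; the number of vowels is.
"pevod" has 2 vowels. The stems with 2 vowels (tolhip → notolhipul, nanid → nonanidul, kinad → nokinadul) add no- … -ul around the stem.
The other patterns: stems with 1 vowel delete the last vowel and add -et; stems with 3 vowels insert -er- after the first vowel.
So pevod → nopevodul.

nopevodul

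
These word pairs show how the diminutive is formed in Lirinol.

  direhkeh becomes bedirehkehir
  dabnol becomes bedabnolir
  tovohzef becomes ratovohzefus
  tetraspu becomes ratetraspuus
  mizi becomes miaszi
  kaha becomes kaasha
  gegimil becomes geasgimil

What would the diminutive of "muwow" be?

"muwow" begins with m-. The one such stem in the data (mizi → miaszi) inserts -as- after the first vowel (as do kaha, gegimil), so the same rule applies.
So muwow → muaswow.

muaswow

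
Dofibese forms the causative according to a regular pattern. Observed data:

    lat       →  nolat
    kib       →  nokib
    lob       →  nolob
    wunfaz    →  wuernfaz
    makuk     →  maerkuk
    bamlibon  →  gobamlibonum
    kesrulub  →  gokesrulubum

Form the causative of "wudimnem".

gowudimnemum

kib and kesrulub both end in -b yet inflect differently (nokib, gokesrulubum), so the final letter is not what conditions the rule; the number of vowels is.
"wudimnem" has 3 vowels. The stems with 3 vowels (bamlibon → gobamlibonum, kesrulub → gokesrulubum) add go- … -um around the stem.
So wudimnem → gowudimnemum.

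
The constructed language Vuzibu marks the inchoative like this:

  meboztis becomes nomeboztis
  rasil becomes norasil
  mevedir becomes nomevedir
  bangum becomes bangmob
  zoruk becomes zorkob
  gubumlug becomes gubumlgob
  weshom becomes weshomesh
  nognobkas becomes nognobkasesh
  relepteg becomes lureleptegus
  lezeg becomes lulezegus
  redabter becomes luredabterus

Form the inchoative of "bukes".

bangum and weshom both end in -m yet inflect differently (bangmob, weshomesh), so the final letter is not what conditions the rule; the last vowel is.
"bukes" has last vowel 'e'. The stems whose last vowel is 'e' (relepteg → lureleptegus, lezeg → lulezegus, redabter → luredabterus) add lu- … -us around the stem.
So bukes → lubukesus.

lubukesus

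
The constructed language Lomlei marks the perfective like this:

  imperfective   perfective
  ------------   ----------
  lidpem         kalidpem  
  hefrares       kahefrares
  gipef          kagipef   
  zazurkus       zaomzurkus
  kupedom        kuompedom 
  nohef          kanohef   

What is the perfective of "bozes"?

kabozes

hefrares and zazurkus both end in -s yet inflect differently (kahefrares, zaomzurkus), so the final letter is not what conditions the rule; the last vowel is.
"bozes" has last vowel 'e'. The stems whose last vowel is 'e' (hefrares → kahefrares, lidpem → kalidpem, gipef → kagipef) add the prefix ka-.
So bozes → kabozes.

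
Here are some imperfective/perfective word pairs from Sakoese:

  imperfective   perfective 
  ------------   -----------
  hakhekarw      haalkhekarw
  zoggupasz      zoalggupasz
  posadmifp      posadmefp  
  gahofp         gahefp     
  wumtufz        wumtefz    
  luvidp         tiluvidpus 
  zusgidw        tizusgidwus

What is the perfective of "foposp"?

foalposp

zoggupasz and wumtufz both end in -z yet inflect differently (zoalggupasz, wumtefz), so the final letter is not what conditions the rule; the second-to-last letter is.
"foposp" has second-to-last letter 's'. The one such stem in the data (zoggupasz → zoalggupasz) inserts -al- after the first vowel (as does hakhekarw), so the same rule applies.
So foposp → foalposp.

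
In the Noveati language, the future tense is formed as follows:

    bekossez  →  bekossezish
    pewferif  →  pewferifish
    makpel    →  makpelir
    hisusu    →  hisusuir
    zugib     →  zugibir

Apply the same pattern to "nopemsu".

nopemsuir

bekossez and makpel both have last vowel 'e' yet inflect differently (bekossezish, makpelir), so the last vowel is not what conditions the rule; the final letter is.
"nopemsu" ends in -u. The one such stem in the data (hisusu → hisusuir) adds -ir, so the same rule applies.
The other pattern: stems ending in -f or -z add -ish.
So nopemsu → nopemsuir.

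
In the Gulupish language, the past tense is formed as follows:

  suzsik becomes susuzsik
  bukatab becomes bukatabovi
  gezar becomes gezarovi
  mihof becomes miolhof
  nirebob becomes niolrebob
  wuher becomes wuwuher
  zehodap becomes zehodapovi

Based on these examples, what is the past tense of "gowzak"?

gezar and wuher both end in -r yet inflect differently (gezarovi, wuwuher), so the final letter is not what conditions the rule; the last vowel is.
"gowzak" has last vowel 'a'. The stems whose last vowel is 'a' (gezar → gezarovi, bukatab → bukatabovi, zehodap → zehodapovi) add -ovi.
So gowzak → gowzakovi.

gowzakovi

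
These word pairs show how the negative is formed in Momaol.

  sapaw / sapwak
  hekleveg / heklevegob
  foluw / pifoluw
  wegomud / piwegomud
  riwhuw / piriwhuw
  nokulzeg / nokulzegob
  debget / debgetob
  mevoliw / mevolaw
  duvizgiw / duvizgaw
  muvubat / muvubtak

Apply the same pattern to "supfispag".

mevoliw and sapaw both end in -w yet inflect differently (mevolaw, sapwak), so the final letter is not what conditions the rule; the last vowel is.
"supfispag" has last vowel 'a'. The stems whose last vowel is 'a' (sapaw → sapwak, muvubat → muvubtak) delete the last vowel and add -ak.
The other patterns: stems whose last vowel is 'i' change the last vowel to 'a'; stems whose last vowel is 'e' add -ob; stems whose last vowel is 'u' add the prefix pi-.
So supfispag → supfispgak.

supfispgak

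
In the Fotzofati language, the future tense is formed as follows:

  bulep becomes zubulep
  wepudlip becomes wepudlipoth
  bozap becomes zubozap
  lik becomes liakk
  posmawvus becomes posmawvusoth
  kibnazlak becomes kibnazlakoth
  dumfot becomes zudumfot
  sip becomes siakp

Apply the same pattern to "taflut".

zutaflut

sip and bulep both end in -p yet inflect differently (siakp, zubulep), so the final letter is not what conditions the rule; the number of vowels is.
"taflut" has 2 vowels. The stems with 2 vowels (bulep → zubulep, bozap → zubozap, dumfot → zudumfot) add the prefix zu-.
So taflut → zutaflut.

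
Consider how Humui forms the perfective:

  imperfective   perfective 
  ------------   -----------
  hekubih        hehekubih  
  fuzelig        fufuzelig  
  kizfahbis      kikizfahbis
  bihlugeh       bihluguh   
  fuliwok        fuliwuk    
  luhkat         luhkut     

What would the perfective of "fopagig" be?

fofopagig

hekubih and bihlugeh both end in -h yet inflect differently (hehekubih, bihluguh), so the final letter is not what conditions the rule; the last vowel is.
"fopagig" has last vowel 'i'. The stems whose last vowel is 'i' (hekubih → hehekubih, fuzelig → fufuzelig, kizfahbis → kikizfahbis) repeat the first consonant+vowel as a prefix.
So fopagig → fofopagig.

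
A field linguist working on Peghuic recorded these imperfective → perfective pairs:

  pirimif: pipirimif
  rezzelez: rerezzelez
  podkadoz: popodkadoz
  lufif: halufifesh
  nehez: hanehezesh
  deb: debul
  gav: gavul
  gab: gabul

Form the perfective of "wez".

lufif and pirimif both end in -f yet inflect differently (halufifesh, pipirimif), so the final letter is not what conditions the rule; the number of vowels is.
"wez" has 1 vowel. The stems with 1 vowel (deb → debul, gav → gavul, gab → gabul) add -ul.
The other patterns: stems with 2 vowels add ha- … -esh around the stem; stems with 3 vowels repeat the first consonant+vowel as a prefix.
So wez → wezul.

wezul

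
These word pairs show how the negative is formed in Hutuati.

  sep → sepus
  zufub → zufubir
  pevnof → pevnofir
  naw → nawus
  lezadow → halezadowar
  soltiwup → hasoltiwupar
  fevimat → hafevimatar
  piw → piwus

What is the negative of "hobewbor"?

hahobewborar

sep and soltiwup both end in -p yet inflect differently (sepus, hasoltiwupar), so the final letter is not what conditions the rule; the number of vowels is.
"hobewbor" has 3 vowels. The stems with 3 vowels (fevimat → hafevimatar, soltiwup → hasoltiwupar, lezadow → halezadowar) add ha- … -ar around the stem.
The other patterns: stems with 1 vowel add -us; stems with 2 vowels add -ir.
So hobewbor → hahobewborar.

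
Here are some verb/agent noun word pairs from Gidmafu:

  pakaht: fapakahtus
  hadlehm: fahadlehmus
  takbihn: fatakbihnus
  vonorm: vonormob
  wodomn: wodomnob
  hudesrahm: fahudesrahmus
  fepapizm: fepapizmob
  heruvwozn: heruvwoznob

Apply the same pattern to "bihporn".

"bihporn" has second-to-last letter 'r'. The one such stem in the data (vonorm → vonormob) adds -ob, so the same rule applies.
So bihporn → bihpornob.

bihpornob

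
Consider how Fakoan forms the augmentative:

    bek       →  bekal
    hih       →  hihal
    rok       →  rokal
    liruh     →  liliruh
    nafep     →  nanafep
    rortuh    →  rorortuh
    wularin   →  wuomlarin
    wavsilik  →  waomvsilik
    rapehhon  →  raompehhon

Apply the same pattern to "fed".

"fed" has 1 vowel. The stems with 1 vowel (bek → bekal, hih → hihal, rok → rokal) add -al.
The other patterns: stems with 2 vowels repeat the first consonant+vowel as a prefix; stems with 3 vowels insert -om- after the first vowel.
So fed → fedal.

fedal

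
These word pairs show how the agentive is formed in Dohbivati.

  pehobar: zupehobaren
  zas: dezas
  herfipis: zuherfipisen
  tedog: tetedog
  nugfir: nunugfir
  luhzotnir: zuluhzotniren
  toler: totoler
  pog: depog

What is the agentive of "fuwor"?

pog and tedog both end in -g yet inflect differently (depog, tetedog), so the final letter is not what conditions the rule; the number of vowels is.
"fuwor" has 2 vowels. The stems with 2 vowels (tedog → tetedog, nugfir → nunugfir, toler → totoler) repeat the first consonant+vowel as a prefix.
The other patterns: stems with 1 vowel add the prefix de-; stems with 3 vowels add zu- … -en around the stem.
So fuwor → fufuwor.

fufuwor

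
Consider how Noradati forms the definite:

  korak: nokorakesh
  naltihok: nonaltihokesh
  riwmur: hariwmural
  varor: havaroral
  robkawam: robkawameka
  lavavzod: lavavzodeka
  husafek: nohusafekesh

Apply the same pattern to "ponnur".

korak and robkawam both have last vowel 'a' yet inflect differently (nokorakesh, robkawameka), so the last vowel is not what conditions the rule; the final letter is.
"ponnur" ends in -r. The stems ending in -r (riwmur → hariwmural, varor → havaroral) add ha- … -al around the stem.
The other patterns: stems ending in -k add no- … -esh around the stem; stems ending in -d or -m add -eka.
So ponnur → haponnural.

haponnural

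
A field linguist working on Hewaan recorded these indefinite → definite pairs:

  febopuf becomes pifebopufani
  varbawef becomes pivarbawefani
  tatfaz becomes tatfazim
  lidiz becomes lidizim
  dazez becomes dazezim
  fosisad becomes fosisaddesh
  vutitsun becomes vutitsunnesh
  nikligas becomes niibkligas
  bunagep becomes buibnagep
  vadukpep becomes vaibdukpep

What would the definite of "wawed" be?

varbawef and dazez both have last vowel 'e' yet inflect differently (pivarbawefani, dazezim), so the last vowel is not what conditions the rule; the final letter is.
"wawed" ends in -d. The one such stem in the data (fosisad → fosisaddesh) doubles the final consonant and adds -esh (as does vutitsun), so the same rule applies.
The other patterns: stems ending in -f add pi- … -ani around the stem; stems ending in -z add -im; stems ending in -p or -s insert -ib- after the first vowel.
So wawed → waweddesh.

waweddesh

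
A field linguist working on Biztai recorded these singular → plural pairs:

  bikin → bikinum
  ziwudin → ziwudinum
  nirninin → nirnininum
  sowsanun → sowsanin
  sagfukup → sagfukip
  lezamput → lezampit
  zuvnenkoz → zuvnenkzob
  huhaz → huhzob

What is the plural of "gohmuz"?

bikin and sowsanun both end in -n yet inflect differently (bikinum, sowsanin), so the final letter is not what conditions the rule; the last vowel is.
"gohmuz" has last vowel 'u'. The stems whose last vowel is 'u' (sowsanun → sowsanin, sagfukup → sagfukip, lezamput → lezampit) change the last vowel to 'i'.
The other patterns: stems whose last vowel is 'i' add -um; stems whose last vowel is 'a' or 'o' delete the last vowel and add -ob.
So gohmuz → gohmiz.

gohmiz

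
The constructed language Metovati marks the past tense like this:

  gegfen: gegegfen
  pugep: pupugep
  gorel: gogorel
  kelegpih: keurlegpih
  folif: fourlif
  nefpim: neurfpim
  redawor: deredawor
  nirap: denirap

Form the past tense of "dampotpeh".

dadampotpeh

pugep and nirap both end in -p yet inflect differently (pupugep, denirap), so the final letter is not what conditions the rule; the last vowel is.
"dampotpeh" has last vowel 'e'. The stems whose last vowel is 'e' (gegfen → gegegfen, pugep → pupugep, gorel → gogorel) repeat the first consonant+vowel as a prefix.
The other patterns: stems whose last vowel is 'i' insert -ur- after the first vowel; stems whose last vowel is 'a' or 'o' add the prefix de-.
So dampotpeh → dadampotpeh.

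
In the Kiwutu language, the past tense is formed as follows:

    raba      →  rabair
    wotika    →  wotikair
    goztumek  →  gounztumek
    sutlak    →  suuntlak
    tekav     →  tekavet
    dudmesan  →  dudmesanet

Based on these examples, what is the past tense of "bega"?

raba and sutlak both have last vowel 'a' yet inflect differently (rabair, suuntlak), so the last vowel is not what conditions the rule; the final letter is.
"bega" ends in -a. The stems ending in -a (raba → rabair, wotika → wotikair) add -ir.
So bega → begair.

begair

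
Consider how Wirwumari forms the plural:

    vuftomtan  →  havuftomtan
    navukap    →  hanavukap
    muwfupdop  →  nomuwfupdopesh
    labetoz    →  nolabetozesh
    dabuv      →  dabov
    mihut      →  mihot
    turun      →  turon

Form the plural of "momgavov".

navukap and muwfupdop both end in -p yet inflect differently (hanavukap, nomuwfupdopesh), so the final letter is not what conditions the rule; the last vowel is.
"momgavov" has last vowel 'o'. The stems whose last vowel is 'o' (muwfupdop → nomuwfupdopesh, labetoz → nolabetozesh) add no- … -esh around the stem.
So momgavov → nomomgavovesh.

nomomgavovesh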